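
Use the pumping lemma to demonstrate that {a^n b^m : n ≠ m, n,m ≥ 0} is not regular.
Assume for contradiction that L is regular, and let p ≥ 1 be the pumping length given by the pumping lemma.
Choose s = a^p b^(p + p!). Then s ∈ L because p ≠ p + p! (as p! ≥ 1), and |s| ≥ p.
By the pumping lemma, s = xyz for some x, y, z with |xy| ≤ p, |y| ≥ 1, and xy^i z ∈ L for every i ≥ 0.
Since |xy| ≤ p and the first p symbols of s are all a's, y = a^k for some k with 1 ≤ k ≤ p.
For every i ≥ 0, xy^i z = a^(p + (i − 1)k) b^(p + p!).

Because 1 ≤ k ≤ p, k divides p!. Let t = p!/k (a positive integer) and take i = t + 1.
Then the number of a's is p + tk = p + p!, which equals the number of b's.
So xy^(t+1) z = a^(p + p!) b^(p + p!) has equally many a's and b's and is NOT in L.

This contradicts the pumping lemma, which requires xy^i z ∈ L for all i ≥ 0.
Hence L = {a^n b^m : n ≠ m, n,m ≥ 0} is not regular. ∎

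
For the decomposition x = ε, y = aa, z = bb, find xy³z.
aaaaaabb

Given x = '', y = 'aa', z = 'bb' and i = 3:

xy^3z = x + y·y·...·y (3 times) + z
       = '' + 'aa'^3 + 'bb'
       = '' + 'aaaaaa' + 'bb'
       = 'aaaaaabb'

The pumped string is 'aaaaaabb' with length 8.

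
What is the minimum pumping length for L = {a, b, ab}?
p = 3

For a finite language L, the pumping lemma holds vacuously if p > max|s| for s ∈ L.

The longest string in L = {a, b, ab} has length 2.
If p = 3, then no string s ∈ L has |s| ≥ p, so the condition is vacuously true.

The minimum pumping length is p = 3.

Why no smaller p works: for any p ≤ 2, the longest string s ∈ L has |s| = 2 ≥ p, so it would
have to be pumpable; but pumping up (i = 2, 3, ...) produces ever longer strings, which cannot all lie in the
finite language L. So the pumping property fails for every p ≤ 2.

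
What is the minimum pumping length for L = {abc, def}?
p = 4

For a finite language L, the pumping lemma holds vacuously if p > max|s| for s ∈ L.

The longest string in L = {abc, def} has length 3.
If p = 4, then no string s ∈ L has |s| ≥ p, so the condition is vacuously true.

The minimum pumping length is p = 4.

Why no smaller p works: for any p ≤ 3, the longest string s ∈ L has |s| = 3 ≥ p, so it would
have to be pumpable; but pumping up (i = 2, 3, ...) produces ever longer strings, which cannot all lie in the
finite language L. So the pumping property fails for every p ≤ 3.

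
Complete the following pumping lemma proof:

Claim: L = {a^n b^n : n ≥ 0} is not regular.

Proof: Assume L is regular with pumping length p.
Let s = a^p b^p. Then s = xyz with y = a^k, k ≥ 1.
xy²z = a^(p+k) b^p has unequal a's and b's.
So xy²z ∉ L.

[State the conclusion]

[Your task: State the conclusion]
This contradicts the pumping lemma for regular languages,
which guarantees xy^i z ∈ L for all i ≥ 0.

Since our assumption that L is regular leads to a contradiction,
we conclude that L = {a^n b^n : n ≥ 0} is NOT regular. ∎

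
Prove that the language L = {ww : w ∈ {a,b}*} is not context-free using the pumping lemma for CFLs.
Assume for contradiction that L is context-free, and let p ≥ 1 be the pumping length given by the pumping lemma for CFLs.
Choose s = a^p b^p a^p b^p. Then s ∈ L (take w = a^p b^p) and |s| = 4p ≥ p.
By the CFL pumping lemma, s = uvxyz for some u, v, x, y, z with |vxy| ≤ p, |vy| ≥ 1, and uv^i xy^i z ∈ L for every i ≥ 0.

Write s as four blocks A₁ B₁ A₂ B₂ with A₁ = A₂ = a^p and B₁ = B₂ = b^p. Since |vxy| ≤ p, the window vxy lies inside at most two adjacent blocks. Take i = 0 and let t = uxz, so |t| = 4p − |vy| with 1 ≤ |vy| ≤ p. If |t| is odd, t ∉ L immediately, so assume |vy| is even (hence |vy| ≥ 2) and |t|/2 = 2p − |vy|/2, which satisfies p ≤ |t|/2 ≤ 2p − 1.

Case 1 (vxy inside A₁B₁): t = a^(p−j) b^(p−l) a^p b^p with j + l = |vy|. The second half of t has length < 2p, so it is a suffix of the trailing a^p b^p and ends in b; the first half is a^(p−j) b^(p−l) a^((j+l)/2), which ends in a because (j+l)/2 ≥ 1. The halves differ, so t ∉ L.

Case 2 (vxy inside B₁A₂, straddling the middle): t = a^p b^(p−j) a^(p−l) b^p with j + l = |vy|. If t = ww, then w is a prefix of t of length ≥ p, so w begins with a^p; and w is a suffix of t of length ≥ p, so w ends with b^p. That forces |w| ≥ 2p, contradicting |w| = |t|/2 ≤ 2p − 1. So t ∉ L.

Case 3 (vxy inside A₂B₂): t = a^p b^p a^(p−j) b^(p−l) with j + l = |vy|. The first half of t is a prefix of a^p b^p, so it begins with a; the second half is b^((j+l)/2) a^(p−j) b^(p−l), which begins with b. The halves differ, so t ∉ L.

In every case uv⁰xy⁰z = uxz ∉ L.

This contradicts the CFL pumping lemma, which requires uv^i xy^i z ∈ L for all i ≥ 0.
Hence L = {ww : w ∈ {a,b}*} is not context-free. ∎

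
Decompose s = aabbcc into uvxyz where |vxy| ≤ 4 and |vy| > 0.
u='a', v='a', x='bb', y='c', z='c'

For s = aabbcc with pumping length p = 4:

One valid decomposition:
- u = 'a'
- v = 'a'
- x = 'bb'
- y = 'c'
- z = 'c'

Verification:
- uvxyz = 'a' + 'a' + 'bb' + 'c' + 'c' = aabbcc ✓
- |vxy| = |'abbc'| = 4 ≤ 4 ✓
- |vy| = |'ac'| = 2 > 0 ✓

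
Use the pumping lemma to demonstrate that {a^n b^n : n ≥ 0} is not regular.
Assume for contradiction that L is regular, and let p ≥ 1 be the pumping length given by the pumping lemma.
Choose s = a^p b^p. Then s ∈ L and |s| = 2p ≥ p.
By the pumping lemma, s = xyz for some x, y, z with |xy| ≤ p, |y| ≥ 1, and xy^i z ∈ L for every i ≥ 0.
Since |xy| ≤ p and the first p symbols of s are all a's, we must have y = a^k for some k with 1 ≤ k ≤ p.

Take i = 2: xy²z = a^(p + k) b^p.
This string has p + k a's but p b's, and p + k > p because k ≥ 1. So xy²z ∉ L.

This contradicts the pumping lemma, which requires xy^i z ∈ L for all i ≥ 0.
Hence L = {a^n b^n : n ≥ 0} is not regular. ∎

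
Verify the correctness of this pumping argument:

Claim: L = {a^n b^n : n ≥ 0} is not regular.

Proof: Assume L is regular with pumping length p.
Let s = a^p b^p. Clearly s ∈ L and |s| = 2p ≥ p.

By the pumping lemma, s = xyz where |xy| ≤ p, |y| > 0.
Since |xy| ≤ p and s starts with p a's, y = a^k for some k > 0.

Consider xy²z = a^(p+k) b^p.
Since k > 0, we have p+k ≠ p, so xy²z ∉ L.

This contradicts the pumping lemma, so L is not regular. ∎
The proof is correct.

This proof is valid because:
1. The string s = a^p b^p is correctly in L
2. The decomposition analysis is correct: y must consist only of a's
3. The contradiction is valid: pumping increases a's but not b's
4. The conclusion follows logically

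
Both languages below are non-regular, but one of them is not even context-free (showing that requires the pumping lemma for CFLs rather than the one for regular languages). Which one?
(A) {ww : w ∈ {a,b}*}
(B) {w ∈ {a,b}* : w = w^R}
(A) {ww : w ∈ {a,b}*}

(A) {ww : w ∈ {a,b}*} requires the CFL pumping lemma.

- {w ∈ {a,b}* : w = w^R} is context-free (but not regular)
  • Can be shown non-regular with the regular pumping lemma
  • After pumping, the string is no longer symmetric

- {ww : w ∈ {a,b}*} is NOT context-free
  • Requires the CFL pumping lemma to prove
  • Even a PDA cannot compare two arbitrary halves symbol by symbol; CFL pumping on a^p b^p a^p b^p fails

The CFL pumping lemma is "stronger" in that it can prove non-membership
in the larger class of context-free languages.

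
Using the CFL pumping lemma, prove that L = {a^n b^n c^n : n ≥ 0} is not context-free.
Assume for contradiction that L is context-free, and let p ≥ 1 be the pumping length given by the pumping lemma for CFLs.
Choose s = a^p b^p c^p. Then s ∈ L and |s| = 3p ≥ p.
By the CFL pumping lemma, s = uvxyz for some u, v, x, y, z with |vxy| ≤ p, |vy| ≥ 1, and uv^i xy^i z ∈ L for every i ≥ 0.

Because |vxy| ≤ p, the window vxy cannot contain both an a and a c: any substring of s containing both must include the entire block b^p plus at least one a and one c, so it has length ≥ p + 2 > p.
Hence at least one of the letters a, c does not occur in vy at all.

Take i = 0: the string uxz is obtained from s by deleting |vy| ≥ 1 symbols, so |uxz| = 3p − |vy| < 3p.
But the letter (a or c) that does not occur in vy still occurs exactly p times in uxz. Every string of L with exactly p copies of some letter is a^p b^p c^p, of length 3p. Since |uxz| < 3p, uxz ∉ L.

This contradicts the CFL pumping lemma, which requires uv^i xy^i z ∈ L for all i ≥ 0.
Hence L = {a^n b^n c^n : n ≥ 0} is not context-free. ∎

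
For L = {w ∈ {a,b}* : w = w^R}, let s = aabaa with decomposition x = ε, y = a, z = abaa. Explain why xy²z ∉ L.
xy²z = aaabaa ∉ L

Pumping with i = 2 replaces y = a by y² = aa:
- Original: s = xyz = aabaa; aabaa reversed is aabaa, the same string, so it is a palindrome and is in L
- Pumped: xy²z = ε · aa · abaa = aaabaa
- aaabaa reversed is aabaaa ≠ aaabaa, so it is not a palindrome and is not in L

The pumping lemma would require xy²z ∈ L, so this decomposition yields a contradiction.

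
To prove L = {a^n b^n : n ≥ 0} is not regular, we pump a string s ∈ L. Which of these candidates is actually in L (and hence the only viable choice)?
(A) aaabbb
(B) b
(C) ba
(A) aaabbb

The pumping lemma is applied to a string s that lies in L, so first check membership of each option:
- (A) aaabbb = a^3 b^3 has equal counts (3 = 3), so it is in L ✓
- (B) b has 0 a's and 1 b's; 0 ≠ 1, so it is not in L ✗
- (C) ba has an a after a b, so it is not of the form a^n b^n and is not in L ✗

Only (A) aaabbb is in L, so it is the only candidate that could play the role of s.
(In a complete proof one picks s in terms of the pumping length p so that |s| ≥ p is guaranteed; a fixed string like aaabbb illustrates the shape of such an s.)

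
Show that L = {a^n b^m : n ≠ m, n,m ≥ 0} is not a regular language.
Assume for contradiction that L is regular, and let p ≥ 1 be the pumping length given by the pumping lemma.
Choose s = a^p b^(p + p!). Then s ∈ L because p ≠ p + p! (as p! ≥ 1), and |s| ≥ p.
By the pumping lemma, s = xyz for some x, y, z with |xy| ≤ p, |y| ≥ 1, and xy^i z ∈ L for every i ≥ 0.
Since |xy| ≤ p and the first p symbols of s are all a's, y = a^k for some k with 1 ≤ k ≤ p.
For every i ≥ 0, xy^i z = a^(p + (i − 1)k) b^(p + p!).

Because 1 ≤ k ≤ p, k divides p!. Let t = p!/k (a positive integer) and take i = t + 1.
Then the number of a's is p + tk = p + p!, which equals the number of b's.
So xy^(t+1) z = a^(p + p!) b^(p + p!) has equally many a's and b's and is NOT in L.

This contradicts the pumping lemma, which requires xy^i z ∈ L for all i ≥ 0.
Hence L = {a^n b^m : n ≠ m, n,m ≥ 0} is not regular. ∎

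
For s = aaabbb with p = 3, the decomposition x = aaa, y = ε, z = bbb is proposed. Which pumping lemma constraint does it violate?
Violated: |y| > 0

The decomposition x = aaa, y = ε, z = bbb for s = aaabbb with p = 3
violates the constraint: |y| > 0

|y| = 0, but the pumping lemma requires |y| > 0 (y must be non-empty).

Pumping lemma constraints:
1. xyz = s (decomposition is valid)
2. |xy| ≤ p
3. |y| > 0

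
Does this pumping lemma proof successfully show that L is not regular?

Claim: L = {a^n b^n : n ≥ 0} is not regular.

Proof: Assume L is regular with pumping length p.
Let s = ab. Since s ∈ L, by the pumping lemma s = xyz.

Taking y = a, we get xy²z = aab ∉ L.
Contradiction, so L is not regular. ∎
The proof is INCORRECT.

Error: The string s = ab may be shorter than p.
The pumping lemma only applies to strings with |s| ≥ p, and p is not under our control.
We must choose s in terms of p, e.g. s = a^p b^p, to ensure |s| ≥ p.
(The proof also fixes one particular y; a valid argument must handle every decomposition with |xy| ≤ p and |y| ≥ 1 — for s = a^p b^p this forces y = a^k, and then xy²z = a^(p+k) b^p ∉ L.)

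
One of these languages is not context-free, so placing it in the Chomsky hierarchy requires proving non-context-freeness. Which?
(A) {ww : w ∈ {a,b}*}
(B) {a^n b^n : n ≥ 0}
(A) {ww : w ∈ {a,b}*}

(A) {ww : w ∈ {a,b}*} requires the CFL pumping lemma.

- {a^n b^n : n ≥ 0} is context-free (but not regular)
  • Can be shown non-regular with the regular pumping lemma
  • After pumping, the number of a's and b's become unequal

- {ww : w ∈ {a,b}*} is NOT context-free
  • Requires the CFL pumping lemma to prove
  • Cannot verify equality of two arbitrary substrings

The CFL pumping lemma is "stronger" in that it can prove non-membership
in the larger class of context-free languages.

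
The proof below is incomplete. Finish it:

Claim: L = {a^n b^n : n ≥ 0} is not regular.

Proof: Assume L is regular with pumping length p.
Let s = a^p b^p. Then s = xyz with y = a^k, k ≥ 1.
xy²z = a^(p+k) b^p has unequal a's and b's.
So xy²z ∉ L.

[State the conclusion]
This contradicts the pumping lemma for regular languages,
which guarantees xy^i z ∈ L for all i ≥ 0.

Since our assumption that L is regular leads to a contradiction,
we conclude that L = {a^n b^n : n ≥ 0} is NOT regular. ∎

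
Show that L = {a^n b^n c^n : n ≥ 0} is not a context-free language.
Assume for contradiction that L is context-free, and let p ≥ 1 be the pumping length given by the pumping lemma for CFLs.
Choose s = a^p b^p c^p. Then s ∈ L and |s| = 3p ≥ p.
By the CFL pumping lemma, s = uvxyz for some u, v, x, y, z with |vxy| ≤ p, |vy| ≥ 1, and uv^i xy^i z ∈ L for every i ≥ 0.

Because |vxy| ≤ p, the window vxy cannot contain both an a and a c: any substring of s containing both must include the entire block b^p plus at least one a and one c, so it has length ≥ p + 2 > p.
Hence at least one of the letters a, c does not occur in vy at all.

Take i = 0: the string uxz is obtained from s by deleting |vy| ≥ 1 symbols, so |uxz| = 3p − |vy| < 3p.
But the letter (a or c) that does not occur in vy still occurs exactly p times in uxz. Every string of L with exactly p copies of some letter is a^p b^p c^p, of length 3p. Since |uxz| < 3p, uxz ∉ L.

This contradicts the CFL pumping lemma, which requires uv^i xy^i z ∈ L for all i ≥ 0.
Hence L = {a^n b^n c^n : n ≥ 0} is not context-free. ∎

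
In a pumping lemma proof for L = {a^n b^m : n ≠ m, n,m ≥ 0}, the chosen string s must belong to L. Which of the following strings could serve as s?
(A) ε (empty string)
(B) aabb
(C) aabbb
(C) aabbb

The pumping lemma is applied to a string s that lies in L, so first check membership of each option:
- (A) ε = a^0 b^0 has n = m = 0, so it is not in L ✗
- (B) aabb = a^2 b^2 has n = m = 2, so it is not in L ✗
- (C) aabbb = a^2 b^3 with 2 ≠ 3, so it is in L ✓

Only (C) aabbb is in L, so it is the only candidate that could play the role of s.
(In a complete proof one picks s in terms of the pumping length p so that |s| ≥ p is guaranteed; a fixed string like aabbb illustrates the shape of such an s.)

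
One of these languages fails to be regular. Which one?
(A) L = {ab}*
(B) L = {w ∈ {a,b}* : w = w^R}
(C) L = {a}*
(B) {w ∈ {a,b}* : w = w^R}

(B) L = {w ∈ {a,b}* : w = w^R} is NOT regular.

The pumping lemma can be used to prove this:
After pumping, the string is no longer symmetric

The other languages are regular because they can be recognized by finite automata.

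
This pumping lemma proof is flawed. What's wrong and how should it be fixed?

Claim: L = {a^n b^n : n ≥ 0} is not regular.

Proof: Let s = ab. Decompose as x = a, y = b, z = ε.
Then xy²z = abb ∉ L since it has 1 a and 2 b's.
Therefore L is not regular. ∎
Error: The string s = ab might be shorter than the pumping length p.

Correction: Choose s = a^p b^p to ensure |s| ≥ p. Also, the decomposition is wrong: with |xy| ≤ p, y cannot include b's when s starts with p a's.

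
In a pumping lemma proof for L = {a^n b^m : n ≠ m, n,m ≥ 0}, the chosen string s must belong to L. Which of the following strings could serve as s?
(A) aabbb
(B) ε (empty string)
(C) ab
(A) aabbb

The pumping lemma is applied to a string s that lies in L, so first check membership of each option:
- (A) aabbb = a^2 b^3 with 2 ≠ 3, so it is in L ✓
- (B) ε = a^0 b^0 has n = m = 0, so it is not in L ✗
- (C) ab = a^1 b^1 has n = m = 1, so it is not in L ✗

Only (A) aabbb is in L, so it is the only candidate that could play the role of s.
(In a complete proof one picks s in terms of the pumping length p so that |s| ≥ p is guaranteed; a fixed string like aabbb illustrates the shape of such an s.)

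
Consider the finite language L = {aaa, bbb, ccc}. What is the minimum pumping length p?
p = 4

For a finite language L, the pumping lemma holds vacuously if p > max|s| for s ∈ L.

The longest string in L = {aaa, bbb, ccc} has length 3.
If p = 4, then no string s ∈ L has |s| ≥ p, so the condition is vacuously true.

The minimum pumping length is p = 4.

Why no smaller p works: for any p ≤ 3, the longest string s ∈ L has |s| = 3 ≥ p, so it would
have to be pumpable; but pumping up (i = 2, 3, ...) produces ever longer strings, which cannot all lie in the
finite language L. So the pumping property fails for every p ≤ 3.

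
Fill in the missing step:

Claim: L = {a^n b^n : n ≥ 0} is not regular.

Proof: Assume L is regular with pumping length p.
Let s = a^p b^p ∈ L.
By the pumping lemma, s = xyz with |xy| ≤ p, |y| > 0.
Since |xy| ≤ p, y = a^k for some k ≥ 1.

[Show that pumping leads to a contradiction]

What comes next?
Consider xy²z = a^(p+k) b^p.

Since k ≥ 1, we have p + k > p.
So xy²z has more a's than b's: (p+k) a's vs p b's.
This means xy²z ∉ L because a^n b^n requires equal counts.

This contradicts the pumping lemma which states xy²z ∈ L.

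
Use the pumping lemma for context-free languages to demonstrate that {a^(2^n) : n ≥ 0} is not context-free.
Assume for contradiction that L is context-free, and let p ≥ 1 be the pumping length given by the pumping lemma for CFLs.
Choose s = a^(2^p). Then s ∈ L and |s| = 2^p ≥ p.
By the CFL pumping lemma, s = uvxyz for some u, v, x, y, z with |vxy| ≤ p, |vy| ≥ 1, and uv^i xy^i z ∈ L for every i ≥ 0.
All symbols are a's, so only lengths matter: let k = |vy|, with 1 ≤ k ≤ |vxy| ≤ p < 2^p.

Take i = 2: |uv²xy²z| = 2^p + k, and 2^p < 2^p + k < 2^p + 2^p = 2^(p+1).
So the length lies strictly between consecutive powers of two and is not a power of 2; uv²xy²z ∉ L.

This contradicts the CFL pumping lemma, which requires uv^i xy^i z ∈ L for all i ≥ 0.
Hence L = {a^(2^n) : n ≥ 0} is not context-free. ∎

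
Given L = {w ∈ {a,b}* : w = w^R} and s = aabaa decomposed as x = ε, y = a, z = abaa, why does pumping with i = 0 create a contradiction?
xy⁰z = abaa ∉ L

Pumping with i = 0 replaces y = a by y⁰ = ε:
- Original: s = xyz = aabaa; aabaa reversed is aabaa, the same string, so it is a palindrome and is in L
- Pumped: xy⁰z = ε · ε · abaa = abaa
- abaa reversed is aaba ≠ abaa, so it is not a palindrome and is not in L

The pumping lemma would require xy⁰z ∈ L, so this decomposition yields a contradiction.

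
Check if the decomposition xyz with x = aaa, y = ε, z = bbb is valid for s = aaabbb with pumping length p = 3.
Violated: |y| > 0

The decomposition x = aaa, y = ε, z = bbb for s = aaabbb with p = 3
violates the constraint: |y| > 0

|y| = 0, but the pumping lemma requires |y| > 0 (y must be non-empty).

Pumping lemma constraints:
1. xyz = s (decomposition is valid)
2. |xy| ≤ p
3. |y| > 0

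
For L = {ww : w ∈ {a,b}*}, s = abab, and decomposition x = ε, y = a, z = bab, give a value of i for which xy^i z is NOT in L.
i = 2

xy²z = ε · aa · bab = aabab; aabab has odd length 5, so it cannot be written as ww and is not in L.
(Other choices also work, e.g. i = 0, 3; only i = 1 is guaranteed to stay in L since xy¹z = s.)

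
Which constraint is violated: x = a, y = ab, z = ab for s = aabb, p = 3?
Violated: xyz = s

The decomposition x = a, y = ab, z = ab for s = aabb with p = 3
violates the constraint: xyz = s

xyz = 'a' + 'ab' + 'ab' = 'aabab' ≠ 'aabb' = s. The decomposition doesn't reconstruct s.

Pumping lemma constraints:
1. xyz = s (decomposition is valid)
2. |xy| ≤ p
3. |y| > 0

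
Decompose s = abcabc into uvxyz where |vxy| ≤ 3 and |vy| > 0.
u='ab', v='c', x='a', y='b', z='c'

For s = abcabc with pumping length p = 3:

One valid decomposition:
- u = 'ab'
- v = 'c'
- x = 'a'
- y = 'b'
- z = 'c'

Verification:
- uvxyz = 'ab' + 'c' + 'a' + 'b' + 'c' = abcabc ✓
- |vxy| = |'cab'| = 3 ≤ 3 ✓
- |vy| = |'cb'| = 2 > 0 ✓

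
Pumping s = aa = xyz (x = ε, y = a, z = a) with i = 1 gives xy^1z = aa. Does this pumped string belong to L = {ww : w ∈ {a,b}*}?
Yes

xy¹z = ε · a · a = aa.
aa splits into halves a · a, which are equal, so it is in L (w = a).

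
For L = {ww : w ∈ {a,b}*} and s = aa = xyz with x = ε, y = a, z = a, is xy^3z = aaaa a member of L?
Yes

xy³z = ε · aaa · a = aaaa.
aaaa splits into halves aa · aa, which are equal, so it is in L (w = aa).
(A single pumped string landing in L is not a contradiction by itself; a non-regularity proof needs some i for which xy^i z ∉ L, for every admissible decomposition.)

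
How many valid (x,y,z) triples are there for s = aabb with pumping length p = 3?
6

For s = 'aabb' with pumping length p = 3:

Constraints: |xy| ≤ 3, |y| > 0

Valid decompositions (|xy| ≤ p, |y| ≥ 1):
  • x='', y='a', z='abb'
  • x='a', y='a', z='bb'
  • x='', y='aa', z='bb'
  • x='aa', y='b', z='b'
  • x='a', y='ab', z='b'
  • x='', y='aab', z='b'

Total count: 6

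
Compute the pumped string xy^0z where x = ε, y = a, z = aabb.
aabb

Given x = '', y = 'a', z = 'aabb' and i = 0:

xy^0z = x + y·y·...·y (0 times) + z
       = '' + 'a'^0 + 'aabb'
       = '' + '' + 'aabb'
       = 'aabb'

The pumped string is 'aabb' with length 4.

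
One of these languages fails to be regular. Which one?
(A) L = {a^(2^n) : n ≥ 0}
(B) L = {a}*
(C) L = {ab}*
(A) {a^(2^n) : n ≥ 0}

(A) L = {a^(2^n) : n ≥ 0} is NOT regular.

The pumping lemma can be used to prove this:
After pumping, length is no longer a power of 2

The other languages are regular because they can be recognized by finite automata.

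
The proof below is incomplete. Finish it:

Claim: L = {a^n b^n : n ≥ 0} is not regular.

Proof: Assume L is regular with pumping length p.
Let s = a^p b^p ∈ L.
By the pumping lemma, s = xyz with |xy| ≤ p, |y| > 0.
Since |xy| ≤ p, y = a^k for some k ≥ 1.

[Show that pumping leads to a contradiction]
Consider xy²z = a^(p+k) b^p.

Since k ≥ 1, we have p + k > p.
So xy²z has more a's than b's: (p+k) a's vs p b's.
This means xy²z ∉ L because a^n b^n requires equal counts.

This contradicts the pumping lemma which states xy²z ∈ L.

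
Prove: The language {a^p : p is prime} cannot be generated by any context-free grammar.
Assume for contradiction that L is context-free, and let p ≥ 1 be the pumping length given by the pumping lemma for CFLs.
Choose a prime q with q ≥ p and let s = a^q. Then s ∈ L and |s| = q ≥ p.
By the CFL pumping lemma, s = uvxyz for some u, v, x, y, z with |vxy| ≤ p, |vy| ≥ 1, and uv^i xy^i z ∈ L for every i ≥ 0.
All symbols are a's, so only lengths matter: let k = |vy|, with 1 ≤ k ≤ p. Then |uv^i xy^i z| = q + (i − 1)k.

Take i = q + 1: the length is q + qk = q(k + 1).
Both factors satisfy q ≥ 2 and k + 1 ≥ 2, so q(k + 1) is composite and uv^(q+1) xy^(q+1) z ∉ L.

This contradicts the CFL pumping lemma, which requires uv^i xy^i z ∈ L for all i ≥ 0.
Hence L = {a^p : p is prime} is not context-free. ∎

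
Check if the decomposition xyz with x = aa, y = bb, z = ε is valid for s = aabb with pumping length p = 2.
Violated: |xy| ≤ p

The decomposition x = aa, y = bb, z = ε for s = aabb with p = 2
violates the constraint: |xy| ≤ p

|xy| = |aabb| = 4 > 2 = p. The decomposition puts too many characters in xy.

Pumping lemma constraints:
1. xyz = s (decomposition is valid)
2. |xy| ≤ p
3. |y| > 0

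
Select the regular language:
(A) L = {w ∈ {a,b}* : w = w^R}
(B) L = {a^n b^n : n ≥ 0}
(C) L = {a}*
(C) {a}*

(C) L = {a}* is regular.

This can be recognized by a finite automaton (DFA/NFA).
Regular expressions like {a}* define regular languages.

The other choices are not regular:
- {w ∈ {a,b}* : w = w^R}: After pumping, the string is no longer symmetric
- {a^n b^n : n ≥ 0}: After pumping, the number of a's and b's become unequal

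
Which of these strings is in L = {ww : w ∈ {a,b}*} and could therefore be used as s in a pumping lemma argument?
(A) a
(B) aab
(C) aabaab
(C) aabaab

The pumping lemma is applied to a string s that lies in L, so first check membership of each option:
- (A) a has odd length 1, so it cannot be written as ww and is not in L ✗
- (B) aab has odd length 3, so it cannot be written as ww and is not in L ✗
- (C) aabaab splits into halves aab · aab, which are equal, so it is in L (w = aab) ✓

Only (C) aabaab is in L, so it is the only candidate that could play the role of s.
(In a complete proof one picks s in terms of the pumping length p so that |s| ≥ p is guaranteed; a fixed string like aabaab illustrates the shape of such an s.)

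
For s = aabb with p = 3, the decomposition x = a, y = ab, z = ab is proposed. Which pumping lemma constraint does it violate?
Violated: xyz = s

The decomposition x = a, y = ab, z = ab for s = aabb with p = 3
violates the constraint: xyz = s

xyz = 'a' + 'ab' + 'ab' = 'aabab' ≠ 'aabb' = s. The decomposition doesn't reconstruct s.

Pumping lemma constraints:
1. xyz = s (decomposition is valid)
2. |xy| ≤ p
3. |y| > 0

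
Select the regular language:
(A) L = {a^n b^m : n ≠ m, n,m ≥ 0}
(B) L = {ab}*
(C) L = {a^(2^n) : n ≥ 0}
(B) {ab}*

(B) L = {ab}* is regular.

This can be recognized by a finite automaton (DFA/NFA).
Regular expressions like {ab}* define regular languages.

The other choices are not regular:
- {a^n b^m : n ≠ m, n,m ≥ 0}: After pumping a's, we can make n = m
- {a^(2^n) : n ≥ 0}: After pumping, length is no longer a power of 2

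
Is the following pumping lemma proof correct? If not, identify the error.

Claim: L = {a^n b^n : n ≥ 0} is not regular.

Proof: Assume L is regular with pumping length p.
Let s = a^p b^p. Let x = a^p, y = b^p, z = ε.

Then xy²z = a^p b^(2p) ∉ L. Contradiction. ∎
The proof is INCORRECT.

Error: The decomposition violates |xy| ≤ p.
With x = a^p and y = b^p, we have |xy| = 2p > p.
The pumping lemma requires |xy| ≤ p, so y must be within the first p characters.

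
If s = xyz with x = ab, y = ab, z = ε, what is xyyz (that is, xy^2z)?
ababab

Given x = 'ab', y = 'ab', z = '' and i = 2:

xy^2z = x + y·y·...·y (2 times) + z
       = 'ab' + 'ab'^2 + ''
       = 'ab' + 'abab' + ''
       = 'ababab'

The pumped string is 'ababab' with length 6.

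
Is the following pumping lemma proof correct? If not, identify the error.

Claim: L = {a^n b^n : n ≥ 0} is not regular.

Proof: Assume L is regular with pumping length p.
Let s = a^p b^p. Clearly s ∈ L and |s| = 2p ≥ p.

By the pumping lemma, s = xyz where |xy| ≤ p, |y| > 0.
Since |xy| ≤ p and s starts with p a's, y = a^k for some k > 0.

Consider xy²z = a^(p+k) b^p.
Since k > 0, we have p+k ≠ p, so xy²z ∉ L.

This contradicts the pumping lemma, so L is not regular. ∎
The proof is correct.

This proof is valid because:
1. The string s = a^p b^p is correctly in L
2. The decomposition analysis is correct: y must consist only of a's
3. The contradiction is valid: pumping increases a's but not b's
4. The conclusion follows logically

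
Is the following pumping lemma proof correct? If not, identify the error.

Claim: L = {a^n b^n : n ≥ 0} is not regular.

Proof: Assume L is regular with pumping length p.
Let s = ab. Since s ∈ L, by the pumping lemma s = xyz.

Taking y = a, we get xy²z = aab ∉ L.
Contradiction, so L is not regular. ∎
The proof is INCORRECT.

Error: The string s = ab may be shorter than p.
The pumping lemma only applies to strings with |s| ≥ p, and p is not under our control.
We must choose s in terms of p, e.g. s = a^p b^p, to ensure |s| ≥ p.
(The proof also fixes one particular y; a valid argument must handle every decomposition with |xy| ≤ p and |y| ≥ 1 — for s = a^p b^p this forces y = a^k, and then xy²z = a^(p+k) b^p ∉ L.)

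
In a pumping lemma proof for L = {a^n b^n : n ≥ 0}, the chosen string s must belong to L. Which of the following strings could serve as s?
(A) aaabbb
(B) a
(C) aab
(A) aaabbb

The pumping lemma is applied to a string s that lies in L, so first check membership of each option:
- (A) aaabbb = a^3 b^3 has equal counts (3 = 3), so it is in L ✓
- (B) a has 1 a's and 0 b's; 1 ≠ 0, so it is not in L ✗
- (C) aab has 2 a's and 1 b's; 2 ≠ 1, so it is not in L ✗

Only (A) aaabbb is in L, so it is the only candidate that could play the role of s.
(In a complete proof one picks s in terms of the pumping length p so that |s| ≥ p is guaranteed; a fixed string like aaabbb illustrates the shape of such an s.)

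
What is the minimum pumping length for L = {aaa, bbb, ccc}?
p = 4

For a finite language L, the pumping lemma holds vacuously if p > max|s| for s ∈ L.

The longest string in L = {aaa, bbb, ccc} has length 3.
If p = 4, then no string s ∈ L has |s| ≥ p, so the condition is vacuously true.

The minimum pumping length is p = 4.

Why no smaller p works: for any p ≤ 3, the longest string s ∈ L has |s| = 3 ≥ p, so it would
have to be pumpable; but pumping up (i = 2, 3, ...) produces ever longer strings, which cannot all lie in the
finite language L. So the pumping property fails for every p ≤ 3.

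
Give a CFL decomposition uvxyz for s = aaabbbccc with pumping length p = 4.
u='aa', v='a', x='bb', y='b', z='ccc'

For s = aaabbbccc with pumping length p = 4:

One valid decomposition:
- u = 'aa'
- v = 'a'
- x = 'bb'
- y = 'b'
- z = 'ccc'

Verification:
- uvxyz = 'aa' + 'a' + 'bb' + 'b' + 'ccc' = aaabbbccc ✓
- |vxy| = |'abbb'| = 4 ≤ 4 ✓
- |vy| = |'ab'| = 2 > 0 ✓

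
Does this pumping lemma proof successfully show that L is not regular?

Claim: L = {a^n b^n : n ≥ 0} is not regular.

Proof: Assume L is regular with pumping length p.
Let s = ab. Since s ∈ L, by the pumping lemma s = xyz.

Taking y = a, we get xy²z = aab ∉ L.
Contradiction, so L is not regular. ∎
The proof is INCORRECT.

Error: The string s = ab may be shorter than p.
The pumping lemma only applies to strings with |s| ≥ p, and p is not under our control.
We must choose s in terms of p, e.g. s = a^p b^p, to ensure |s| ≥ p.
(The proof also fixes one particular y; a valid argument must handle every decomposition with |xy| ≤ p and |y| ≥ 1 — for s = a^p b^p this forces y = a^k, and then xy²z = a^(p+k) b^p ∉ L.)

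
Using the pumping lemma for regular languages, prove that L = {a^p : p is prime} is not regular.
Assume for contradiction that L is regular, and let p ≥ 1 be the pumping length given by the pumping lemma.
Choose a prime q with q ≥ p (one exists because there are infinitely many primes) and let s = a^q. Then s ∈ L and |s| = q ≥ p.
By the pumping lemma, s = xyz for some x, y, z with |xy| ≤ p, |y| ≥ 1, and xy^i z ∈ L for every i ≥ 0.
Here y = a^k for some k with 1 ≤ k ≤ p, and xy^i z = a^(q + (i − 1)k) for every i ≥ 0.

Take i = q + 1: |xy^(q+1) z| = q + qk = q(k + 1).
Both factors satisfy q ≥ 2 and k + 1 ≥ 2, so q(k + 1) is composite, and xy^(q+1) z ∉ L.

This contradicts the pumping lemma, which requires xy^i z ∈ L for all i ≥ 0.
Hence L = {a^p : p is prime} is not regular. ∎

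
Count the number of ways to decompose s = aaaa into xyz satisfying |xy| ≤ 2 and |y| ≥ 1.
3

For s = 'aaaa' with pumping length p = 2:

Constraints: |xy| ≤ 2, |y| > 0

Valid decompositions (|xy| ≤ p, |y| ≥ 1):
  • x='', y='a', z='aaa'
  • x='a', y='a', z='aa'
  • x='', y='aa', z='aa'

Total count: 3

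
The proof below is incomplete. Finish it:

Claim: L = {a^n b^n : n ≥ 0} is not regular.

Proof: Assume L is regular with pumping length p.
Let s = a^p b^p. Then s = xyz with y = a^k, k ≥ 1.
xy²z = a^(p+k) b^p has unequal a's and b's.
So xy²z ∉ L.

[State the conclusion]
This contradicts the pumping lemma for regular languages,
which guarantees xy^i z ∈ L for all i ≥ 0.

Since our assumption that L is regular leads to a contradiction,
we conclude that L = {a^n b^n : n ≥ 0} is NOT regular. ∎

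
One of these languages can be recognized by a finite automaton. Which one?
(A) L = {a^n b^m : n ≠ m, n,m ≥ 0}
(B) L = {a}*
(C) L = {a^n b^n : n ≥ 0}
(B) {a}*

(B) L = {a}* is regular.

This can be recognized by a finite automaton (DFA/NFA).
Regular expressions like {a}* define regular languages.

The other choices are not regular:
- {a^n b^n : n ≥ 0}: After pumping, the number of a's and b's become unequal
- {a^n b^m : n ≠ m, n,m ≥ 0}: After pumping a's, we can make n = m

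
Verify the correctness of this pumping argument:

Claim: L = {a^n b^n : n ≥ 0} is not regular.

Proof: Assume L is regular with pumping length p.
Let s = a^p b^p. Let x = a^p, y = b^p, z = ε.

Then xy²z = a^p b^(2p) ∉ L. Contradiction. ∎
The proof is INCORRECT.

Error: The decomposition violates |xy| ≤ p.
With x = a^p and y = b^p, we have |xy| = 2p > p.
The pumping lemma requires |xy| ≤ p, so y must be within the first p characters.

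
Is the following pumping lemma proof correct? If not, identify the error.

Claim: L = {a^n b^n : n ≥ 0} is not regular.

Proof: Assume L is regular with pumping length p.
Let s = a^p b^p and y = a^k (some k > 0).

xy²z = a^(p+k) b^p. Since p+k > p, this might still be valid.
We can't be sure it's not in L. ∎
The proof is INCORRECT.

Error: The conclusion is wrong.
xy²z = a^(p+k) b^p is definitely NOT in L because the number of a's (p+k) ≠ number of b's (p).
The proof incorrectly doubts what is actually a valid contradiction.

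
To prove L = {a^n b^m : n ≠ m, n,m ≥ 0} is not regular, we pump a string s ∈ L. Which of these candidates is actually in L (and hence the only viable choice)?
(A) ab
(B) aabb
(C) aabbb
(C) aabbb

The pumping lemma is applied to a string s that lies in L, so first check membership of each option:
- (A) ab = a^1 b^1 has n = m = 1, so it is not in L ✗
- (B) aabb = a^2 b^2 has n = m = 2, so it is not in L ✗
- (C) aabbb = a^2 b^3 with 2 ≠ 3, so it is in L ✓

Only (C) aabbb is in L, so it is the only candidate that could play the role of s.
(In a complete proof one picks s in terms of the pumping length p so that |s| ≥ p is guaranteed; a fixed string like aabbb illustrates the shape of such an s.)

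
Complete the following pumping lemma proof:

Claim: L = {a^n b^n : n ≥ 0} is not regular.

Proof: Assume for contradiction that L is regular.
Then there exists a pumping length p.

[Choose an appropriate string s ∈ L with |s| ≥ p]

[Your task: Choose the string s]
s = a^p b^p

This string is in L (has equal a's and b's) and has length 2p ≥ p.
Any decomposition xyz with |xy| ≤ p means y consists only of a's,
so pumping will unbalance the counts.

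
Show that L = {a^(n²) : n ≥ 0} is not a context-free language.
Assume for contradiction that L is context-free, and let p ≥ 1 be the pumping length given by the pumping lemma for CFLs.
Choose s = a^(p²). Then s ∈ L and |s| = p² ≥ p.
By the CFL pumping lemma, s = uvxyz for some u, v, x, y, z with |vxy| ≤ p, |vy| ≥ 1, and uv^i xy^i z ∈ L for every i ≥ 0.
All symbols are a's, so only lengths matter: let k = |vy|, with 1 ≤ k ≤ |vxy| ≤ p.

Take i = 2: |uv²xy²z| = p² + k, and p² < p² + k ≤ p² + p < (p + 1)².
So the length lies strictly between consecutive squares and is not a perfect square; uv²xy²z ∉ L.

This contradicts the CFL pumping lemma, which requires uv^i xy^i z ∈ L for all i ≥ 0.
Hence L = {a^(n²) : n ≥ 0} is not context-free. ∎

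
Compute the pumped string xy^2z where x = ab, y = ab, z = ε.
ababab

Given x = 'ab', y = 'ab', z = '' and i = 2:

xy^2z = x + y·y·...·y (2 times) + z
       = 'ab' + 'ab'^2 + ''
       = 'ab' + 'abab' + ''
       = 'ababab'

The pumped string is 'ababab' with length 6.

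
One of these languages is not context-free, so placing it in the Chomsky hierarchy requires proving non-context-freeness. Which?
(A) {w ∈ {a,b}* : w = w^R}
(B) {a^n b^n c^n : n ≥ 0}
(B) {a^n b^n c^n : n ≥ 0}

(B) {a^n b^n c^n : n ≥ 0} requires the CFL pumping lemma.

- {w ∈ {a,b}* : w = w^R} is context-free (but not regular)
  • Can be shown non-regular with the regular pumping lemma
  • After pumping, the string is no longer symmetric

- {a^n b^n c^n : n ≥ 0} is NOT context-free
  • Requires the CFL pumping lemma to prove
  • Cannot maintain three equal counts simultaneously

The CFL pumping lemma is "stronger" in that it can prove non-membership
in the larger class of context-free languages.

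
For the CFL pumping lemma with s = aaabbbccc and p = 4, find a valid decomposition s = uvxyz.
u='aa', v='a', x='bb', y='b', z='ccc'

For s = aaabbbccc with pumping length p = 4:

One valid decomposition:
- u = 'aa'
- v = 'a'
- x = 'bb'
- y = 'b'
- z = 'ccc'

Verification:
- uvxyz = 'aa' + 'a' + 'bb' + 'b' + 'ccc' = aaabbbccc ✓
- |vxy| = |'abbb'| = 4 ≤ 4 ✓
- |vy| = |'ab'| = 2 > 0 ✓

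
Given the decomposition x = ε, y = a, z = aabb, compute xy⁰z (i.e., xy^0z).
aabb

Given x = '', y = 'a', z = 'aabb' and i = 0:

xy^0z = x + y·y·...·y (0 times) + z
       = '' + 'a'^0 + 'aabb'
       = '' + '' + 'aabb'
       = 'aabb'

The pumped string is 'aabb' with length 4.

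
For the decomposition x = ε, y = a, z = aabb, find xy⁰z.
aabb

Given x = '', y = 'a', z = 'aabb' and i = 0:

xy^0z = x + y·y·...·y (0 times) + z
       = '' + 'a'^0 + 'aabb'
       = '' + '' + 'aabb'
       = 'aabb'

The pumped string is 'aabb' with length 4.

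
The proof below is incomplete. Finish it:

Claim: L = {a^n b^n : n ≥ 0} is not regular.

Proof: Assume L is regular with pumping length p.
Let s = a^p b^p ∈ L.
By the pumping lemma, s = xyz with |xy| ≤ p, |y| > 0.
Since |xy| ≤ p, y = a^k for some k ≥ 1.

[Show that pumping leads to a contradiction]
Consider xy²z = a^(p+k) b^p.

Since k ≥ 1, we have p + k > p.
So xy²z has more a's than b's: (p+k) a's vs p b's.
This means xy²z ∉ L because a^n b^n requires equal counts.

This contradicts the pumping lemma which states xy²z ∈ L.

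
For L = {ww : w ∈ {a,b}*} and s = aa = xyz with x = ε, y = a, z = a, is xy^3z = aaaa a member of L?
Yes

xy³z = ε · aaa · a = aaaa.
aaaa splits into halves aa · aa, which are equal, so it is in L (w = aa).
(A single pumped string landing in L is not a contradiction by itself; a non-regularity proof needs some i for which xy^i z ∉ L, for every admissible decomposition.)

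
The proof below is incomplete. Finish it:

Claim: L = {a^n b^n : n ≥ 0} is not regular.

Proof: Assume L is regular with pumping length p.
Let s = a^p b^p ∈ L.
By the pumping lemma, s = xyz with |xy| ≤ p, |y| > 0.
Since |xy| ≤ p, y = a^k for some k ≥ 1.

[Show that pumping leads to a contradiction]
Consider xy²z = a^(p+k) b^p.

Since k ≥ 1, we have p + k > p.
So xy²z has more a's than b's: (p+k) a's vs p b's.
This means xy²z ∉ L because a^n b^n requires equal counts.

This contradicts the pumping lemma which states xy²z ∈ L.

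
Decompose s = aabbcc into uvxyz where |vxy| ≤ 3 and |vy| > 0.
u='aa', v='b', x='b', y='c', z='c'

For s = aabbcc with pumping length p = 3:

One valid decomposition:
- u = 'aa'
- v = 'b'
- x = 'b'
- y = 'c'
- z = 'c'

Verification:
- uvxyz = 'aa' + 'b' + 'b' + 'c' + 'c' = aabbcc ✓
- |vxy| = |'bbc'| = 3 ≤ 3 ✓
- |vy| = |'bc'| = 2 > 0 ✓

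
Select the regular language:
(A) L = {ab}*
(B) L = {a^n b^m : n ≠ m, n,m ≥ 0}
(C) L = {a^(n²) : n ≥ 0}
(A) {ab}*

(A) L = {ab}* is regular.

This can be recognized by a finite automaton (DFA/NFA).
Regular expressions like {ab}* define regular languages.

The other choices are not regular:
- {a^n b^m : n ≠ m, n,m ≥ 0}: After pumping a's, we can make n = m
- {a^(n²) : n ≥ 0}: After pumping, length is no longer a perfect square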